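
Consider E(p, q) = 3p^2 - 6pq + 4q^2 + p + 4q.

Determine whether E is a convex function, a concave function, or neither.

E is quadratic, so its Hessian is the constant matrix H = [[6, -6], [-6, 8]].
det(H) = 12, tr(H) = 14.
det(H) > 0 and tr(H) > 0, so H is positive definite everywhere: convex.

convex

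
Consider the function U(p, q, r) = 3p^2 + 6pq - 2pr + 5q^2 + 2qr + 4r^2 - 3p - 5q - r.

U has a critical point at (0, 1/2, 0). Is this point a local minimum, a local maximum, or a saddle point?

The Hessian is constant: H = [[6, 6, -2], [6, 10, 2], [-2, 2, 8]].
Leading principal minors: Δ₁ = 6, Δ₂ = 24, Δ₃ = 80.
All leading minors are positive, so H is positive definite: a local minimum.

local minimum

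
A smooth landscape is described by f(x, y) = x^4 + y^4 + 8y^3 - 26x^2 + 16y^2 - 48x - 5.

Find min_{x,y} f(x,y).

-357

f(x,y) separates as P(x) + Q(y) − 5, so its minimum is min P + min Q − 5.
P'(x) = 4(x - 4)(x + 1)(x + 3) vanishes at x ∈ {-3, -1, 4}; Q'(y) = 4y(y + 2)(y + 4) vanishes at y ∈ {-4, -2, 0}.
Local minima of P (where P''>0): P(-3)=-9, P(4)=-352. Local minima of Q: Q(-4)=0, Q(0)=0.
So the global minimum of f is P(4) + Q(-4) − 5 = -352 + 0 − 5 = -357, attained at (4, -4).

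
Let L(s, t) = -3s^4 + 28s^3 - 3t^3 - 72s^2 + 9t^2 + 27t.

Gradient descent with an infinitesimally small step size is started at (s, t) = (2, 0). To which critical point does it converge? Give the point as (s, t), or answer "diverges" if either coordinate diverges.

(3, -1)

L is separable, so gradient descent decouples: s follows -∂L/∂s, t follows -∂L/∂t.
∂L/∂s = -12s(s - 4)(s - 3); at s=2 this is -48, so s increases.
∂L/∂t = -9(t - 3)(t + 1); at t=0 this is 27, so t decreases.
s converges to its nearest critical value 3 (a local min of the s-part); t converges to -1. The iterate converges to (3, -1).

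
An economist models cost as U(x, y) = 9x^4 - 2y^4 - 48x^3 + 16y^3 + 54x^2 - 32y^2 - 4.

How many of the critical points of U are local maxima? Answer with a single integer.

U separates as a function of x plus a function of y, so ∇U=0 decouples.
∂U/∂x = 36x(x - 3)(x - 1) = 0 at x ∈ {0, 1, 3}; ∂U/∂y = -8y(y - 4)(y - 2) = 0 at y ∈ {0, 2, 4}.
The Hessian is diagonal: diag(U_xx, U_yy). Second derivatives: U_xx(0)=108, U_xx(1)=-72, U_xx(3)=216; U_yy(0)=-64, U_yy(2)=32, U_yy(4)=-64.
Local maxima occur where both diagonal entries negative: (1, 0), (1, 4). Count: 2.

2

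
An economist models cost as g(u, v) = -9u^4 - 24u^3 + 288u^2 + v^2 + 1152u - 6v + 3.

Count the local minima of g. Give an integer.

g separates as a function of u plus a function of v, so ∇g=0 decouples.
∂g/∂u = -36(u - 4)(u + 2)(u + 4) = 0 at u ∈ {-4, -2, 4}; ∂g/∂v = 2(v - 3) = 0 at v ∈ {3}.
The Hessian is diagonal: diag(g_uu, g_vv). Second derivatives: g_uu(-4)=-576, g_uu(-2)=432, g_uu(4)=-1728; g_vv(3)=2.
Local minima occur where both diagonal entries positive: (-2, 3). Count: 1.

1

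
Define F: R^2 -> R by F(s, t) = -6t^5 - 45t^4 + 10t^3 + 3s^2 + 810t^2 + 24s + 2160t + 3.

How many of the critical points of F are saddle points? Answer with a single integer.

2

F separates as a function of s plus a function of t, so ∇F=0 decouples.
∂F/∂s = 6(s + 4) = 0 at s ∈ {-4}; ∂F/∂t = -30(t - 3)(t + 2)(t + 3)(t + 4) = 0 at t ∈ {-4, -3, -2, 3}.
The Hessian is diagonal: diag(F_ss, F_tt). Second derivatives: F_ss(-4)=6; F_tt(-4)=420, F_tt(-3)=-180, F_tt(-2)=300, F_tt(3)=-6300.
Saddle points occur where the two diagonal entries have opposite signs: (-4, -3), (-4, 3). Count: 2.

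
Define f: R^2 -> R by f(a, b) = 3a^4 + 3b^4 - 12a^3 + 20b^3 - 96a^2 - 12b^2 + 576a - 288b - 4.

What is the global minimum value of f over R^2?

-2724

f(a,b) separates as P(a) + Q(b) − 4, so its minimum is min P + min Q − 4.
P'(a) = 12(a - 4)(a - 3)(a + 4) vanishes at a ∈ {-4, 3, 4}; Q'(b) = 12(b - 2)(b + 3)(b + 4) vanishes at b ∈ {-4, -3, 2}.
Local minima of P (where P''>0): P(-4)=-2304, P(4)=768. Local minima of Q: Q(-4)=448, Q(2)=-416.
So the global minimum of f is P(-4) + Q(2) − 4 = -2304 − 416 − 4 = -2724, attained at (-4, 2).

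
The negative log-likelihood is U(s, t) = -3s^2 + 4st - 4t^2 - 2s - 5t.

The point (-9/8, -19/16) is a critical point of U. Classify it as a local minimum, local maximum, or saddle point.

local maximum

The Hessian of U is constant: H = [[-6, 4], [4, -8]].
det(H) = (-6)·(-8) − 4² = 32.
det(H) > 0 and tr(H) = -14 < 0, so H is negative definite and the point is a local maximum.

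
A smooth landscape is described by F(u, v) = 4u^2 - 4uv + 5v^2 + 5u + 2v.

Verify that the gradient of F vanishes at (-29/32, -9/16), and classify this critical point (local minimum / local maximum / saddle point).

local minimum

∇F = (8u - 4v + 5, -4u + 10v + 2); substituting (-29/32, -9/16) gives ∇F = (0, 0), so (-29/32, -9/16) is indeed a critical point.
The Hessian of F is constant: H = [[8, -4], [-4, 10]].
det(H) = 8·10 − (-4)² = 64.
det(H) > 0 and tr(H) = 18 > 0, so H is positive definite and the point is a local minimum.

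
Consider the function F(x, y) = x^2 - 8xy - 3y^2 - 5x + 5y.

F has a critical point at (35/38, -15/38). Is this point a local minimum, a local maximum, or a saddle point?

saddle point

The Hessian of F is constant: H = [[2, -8], [-8, -6]].
det(H) = 2·(-6) − (-8)² = -76.
Since det(H) < 0, H is indefinite and the critical point is a saddle point.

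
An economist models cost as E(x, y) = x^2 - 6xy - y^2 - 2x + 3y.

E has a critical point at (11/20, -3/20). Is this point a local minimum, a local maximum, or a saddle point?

The Hessian of E is constant: H = [[2, -6], [-6, -2]].
det(H) = 2·(-2) − (-6)² = -40.
Since det(H) < 0, H is indefinite and the critical point is a saddle point.

saddle point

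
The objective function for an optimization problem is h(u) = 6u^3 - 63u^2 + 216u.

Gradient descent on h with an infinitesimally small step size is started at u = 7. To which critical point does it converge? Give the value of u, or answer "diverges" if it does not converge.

4

h'(u) = 18(u - 4)(u - 3), so h'(7) = 216.
Gradient descent moves in the -h' direction, i.e. u is decreasing.
The nearest critical point in that direction is u = 4, where h'' = 18 > 0 (a local minimum). The iterate converges there.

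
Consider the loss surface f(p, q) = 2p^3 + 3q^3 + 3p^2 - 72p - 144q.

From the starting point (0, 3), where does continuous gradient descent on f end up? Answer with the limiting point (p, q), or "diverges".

f is separable, so gradient descent decouples: p follows -∂f/∂p, q follows -∂f/∂q.
∂f/∂p = 6(p - 3)(p + 4); at p=0 this is -72, so p increases.
∂f/∂q = 9(q - 4)(q + 4); at q=3 this is -63, so q increases.
p converges to its nearest critical value 3 (a local min of the p-part); q converges to 4. The iterate converges to (3, 4).

(3, 4)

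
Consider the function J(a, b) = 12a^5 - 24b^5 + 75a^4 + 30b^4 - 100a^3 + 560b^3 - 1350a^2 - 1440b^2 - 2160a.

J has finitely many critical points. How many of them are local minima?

J separates as a function of a plus a function of b, so ∇J=0 decouples.
∂J/∂a = 60(a - 3)(a + 1)(a + 3)(a + 4) = 0 at a ∈ {-4, -3, -1, 3}; ∂J/∂b = -120b(b - 3)(b - 2)(b + 4) = 0 at b ∈ {-4, 0, 2, 3}.
The Hessian is diagonal: diag(J_aa, J_bb). Second derivatives: J_aa(-4)=-1260, J_aa(-3)=720, J_aa(-1)=-1440, J_aa(3)=10080; J_bb(-4)=20160, J_bb(0)=-2880, J_bb(2)=1440, J_bb(3)=-2520.
Local minima occur where both diagonal entries positive: (-3, -4), (-3, 2), (3, -4), (3, 2). Count: 4.

4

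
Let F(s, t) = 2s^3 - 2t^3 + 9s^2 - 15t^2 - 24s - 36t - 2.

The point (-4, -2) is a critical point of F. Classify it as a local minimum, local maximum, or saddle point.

The mixed partial ∂²F/∂s∂t is 0, so the Hessian at any point is diag(F_ss, F_tt) = diag(6(2s + 3), -6(2t + 5)).
At (-4, -2): H = diag(-30, -6).
Both eigenvalues are negative, so H is negative definite: a local maximum.

local maximum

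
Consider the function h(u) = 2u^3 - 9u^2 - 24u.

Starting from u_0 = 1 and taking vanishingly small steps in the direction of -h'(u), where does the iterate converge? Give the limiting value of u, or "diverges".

4

h'(u) = 6(u - 4)(u + 1), so h'(1) = -36.
Gradient descent moves in the -h' direction, i.e. u is increasing.
The nearest critical point in that direction is u = 4, where h'' = 30 > 0 (a local minimum). The iterate converges there.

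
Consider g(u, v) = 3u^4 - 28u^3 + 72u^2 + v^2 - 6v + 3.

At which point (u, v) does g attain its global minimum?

g(u,v) separates as P(u) + Q(v) + 3, so its minimum is min P + min Q + 3.
P'(u) = 12u(u - 4)(u - 3) vanishes at u ∈ {0, 3, 4}; Q'(v) = 2v - 6 vanishes at v ∈ {3}.
Local minima of P (where P''>0): P(0)=0, P(4)=128. Local minima of Q: Q(3)=-9.
So the global minimum of g is P(0) + Q(3) + 3 = 0 − 9 + 3 = -6, attained at (0, 3).

(0, 3)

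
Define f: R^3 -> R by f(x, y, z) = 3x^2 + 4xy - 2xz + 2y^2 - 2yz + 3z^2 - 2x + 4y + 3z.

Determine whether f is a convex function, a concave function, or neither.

f is quadratic, so its Hessian is the constant matrix H = [[6, 4, -2], [4, 4, -2], [-2, -2, 6]].
Leading principal minors: 6, 8, 40.
All positive ⇒ H ≻ 0 ⇒ convex.

convex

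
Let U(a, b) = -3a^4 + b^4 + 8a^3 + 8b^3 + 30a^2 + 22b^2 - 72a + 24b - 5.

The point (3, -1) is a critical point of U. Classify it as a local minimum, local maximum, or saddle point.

saddle point

The mixed partial ∂²U/∂a∂b is 0, so the Hessian at any point is diag(U_aa, U_bb) = diag(12(-3a^2 + 4a + 5), 4(3b^2 + 12b + 11)).
At (3, -1): H = diag(-120, 8).
The eigenvalues have opposite signs, so H is indefinite: a saddle point.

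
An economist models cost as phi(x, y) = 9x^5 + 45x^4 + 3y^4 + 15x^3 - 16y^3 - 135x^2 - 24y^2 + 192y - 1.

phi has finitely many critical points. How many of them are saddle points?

phi separates as a function of x plus a function of y, so ∇phi=0 decouples.
∂phi/∂x = 45x(x - 1)(x + 2)(x + 3) = 0 at x ∈ {-3, -2, 0, 1}; ∂phi/∂y = 12(y - 4)(y - 2)(y + 2) = 0 at y ∈ {-2, 2, 4}.
The Hessian is diagonal: diag(phi_xx, phi_yy). Second derivatives: phi_xx(-3)=-540, phi_xx(-2)=270, phi_xx(0)=-270, phi_xx(1)=540; phi_yy(-2)=288, phi_yy(2)=-96, phi_yy(4)=144.
Saddle points occur where the two diagonal entries have opposite signs: (-3, -2), (-3, 4), (-2, 2), (0, -2), (0, 4), (1, 2). Count: 6.

6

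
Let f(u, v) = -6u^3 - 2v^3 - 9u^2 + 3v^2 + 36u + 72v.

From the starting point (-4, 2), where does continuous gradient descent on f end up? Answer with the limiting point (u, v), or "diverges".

(-2, -3)

f is separable, so gradient descent decouples: u follows -∂f/∂u, v follows -∂f/∂v.
∂f/∂u = -18(u - 1)(u + 2); at u=-4 this is -180, so u increases.
∂f/∂v = -6(v - 4)(v + 3); at v=2 this is 60, so v decreases.
u converges to its nearest critical value -2 (a local min of the u-part); v converges to -3. The iterate converges to (-2, -3).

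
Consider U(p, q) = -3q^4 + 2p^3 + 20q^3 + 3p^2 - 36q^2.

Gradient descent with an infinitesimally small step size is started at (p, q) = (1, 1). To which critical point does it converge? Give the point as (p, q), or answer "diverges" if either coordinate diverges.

(0, 2)

U is separable, so gradient descent decouples: p follows -∂U/∂p, q follows -∂U/∂q.
∂U/∂p = 6p(p + 1); at p=1 this is 12, so p decreases.
∂U/∂q = -12q(q - 3)(q - 2); at q=1 this is -24, so q increases.
p converges to its nearest critical value 0 (a local min of the p-part); q converges to 2. The iterate converges to (0, 2).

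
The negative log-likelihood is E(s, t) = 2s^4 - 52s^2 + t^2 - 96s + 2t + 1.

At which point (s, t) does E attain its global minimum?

(4, -1)

E(s,t) separates as P(s) + Q(t) + 1, so its minimum is min P + min Q + 1.
P'(s) = 8(s - 4)(s + 1)(s + 3) vanishes at s ∈ {-3, -1, 4}; Q'(t) = 2(t + 1) vanishes at t ∈ {-1}.
Local minima of P (where P''>0): P(-3)=-18, P(4)=-704. Local minima of Q: Q(-1)=-1.
So the global minimum of E is P(4) + Q(-1) + 1 = -704 − 1 + 1 = -704, attained at (4, -1).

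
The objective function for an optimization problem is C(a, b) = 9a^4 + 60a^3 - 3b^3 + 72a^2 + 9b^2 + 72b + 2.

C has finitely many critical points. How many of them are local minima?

C separates as a function of a plus a function of b, so ∇C=0 decouples.
∂C/∂a = 36a(a + 1)(a + 4) = 0 at a ∈ {-4, -1, 0}; ∂C/∂b = -9(b - 4)(b + 2) = 0 at b ∈ {-2, 4}.
The Hessian is diagonal: diag(C_aa, C_bb). Second derivatives: C_aa(-4)=432, C_aa(-1)=-108, C_aa(0)=144; C_bb(-2)=54, C_bb(4)=-54.
Local minima occur where both diagonal entries positive: (-4, -2), (0, -2). Count: 2.

2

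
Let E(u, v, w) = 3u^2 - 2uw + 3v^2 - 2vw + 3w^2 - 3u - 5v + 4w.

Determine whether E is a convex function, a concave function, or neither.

E is quadratic, so its Hessian is the constant matrix H = [[6, 0, -2], [0, 6, -2], [-2, -2, 6]].
Leading principal minors: 6, 36, 168.
All positive ⇒ H ≻ 0 ⇒ convex.

convex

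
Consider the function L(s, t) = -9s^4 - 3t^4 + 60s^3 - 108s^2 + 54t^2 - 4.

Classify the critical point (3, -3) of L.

The mixed partial ∂²L/∂s∂t is 0, so the Hessian at any point is diag(L_ss, L_tt) = diag(36(-3s^2 + 10s - 6), 36(-t^2 + 3)).
At (3, -3): H = diag(-108, -216).
Both eigenvalues are negative, so H is negative definite: a local maximum.

local maximum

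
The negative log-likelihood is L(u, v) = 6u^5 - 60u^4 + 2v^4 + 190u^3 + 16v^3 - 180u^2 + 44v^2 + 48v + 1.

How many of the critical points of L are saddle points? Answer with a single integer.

L separates as a function of u plus a function of v, so ∇L=0 decouples.
∂L/∂u = 30u(u - 4)(u - 3)(u - 1) = 0 at u ∈ {0, 1, 3, 4}; ∂L/∂v = 8(v + 1)(v + 2)(v + 3) = 0 at v ∈ {-3, -2, -1}.
The Hessian is diagonal: diag(L_uu, L_vv). Second derivatives: L_uu(0)=-360, L_uu(1)=180, L_uu(3)=-180, L_uu(4)=360; L_vv(-3)=16, L_vv(-2)=-8, L_vv(-1)=16.
Saddle points occur where the two diagonal entries have opposite signs: (0, -3), (0, -1), (1, -2), (3, -3), (3, -1), (4, -2). Count: 6.

6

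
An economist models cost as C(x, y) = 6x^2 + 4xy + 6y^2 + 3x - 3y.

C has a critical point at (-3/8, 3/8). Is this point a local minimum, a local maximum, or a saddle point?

local minimum

The Hessian of C is constant: H = [[12, 4], [4, 12]].
det(H) = 12·12 − 4² = 128.
det(H) > 0 and tr(H) = 24 > 0, so H is positive definite and the point is a local minimum.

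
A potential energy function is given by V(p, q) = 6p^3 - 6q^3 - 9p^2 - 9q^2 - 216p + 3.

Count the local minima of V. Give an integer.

V separates as a function of p plus a function of q, so ∇V=0 decouples.
∂V/∂p = 18(p - 4)(p + 3) = 0 at p ∈ {-3, 4}; ∂V/∂q = -18q(q + 1) = 0 at q ∈ {-1, 0}.
The Hessian is diagonal: diag(V_pp, V_qq). Second derivatives: V_pp(-3)=-126, V_pp(4)=126; V_qq(-1)=18, V_qq(0)=-18.
Local minima occur where both diagonal entries positive: (4, -1). Count: 1.

1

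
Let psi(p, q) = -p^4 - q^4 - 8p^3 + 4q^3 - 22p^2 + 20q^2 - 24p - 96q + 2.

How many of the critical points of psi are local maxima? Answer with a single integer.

4

psi separates as a function of p plus a function of q, so ∇psi=0 decouples.
∂psi/∂p = -4(p + 1)(p + 2)(p + 3) = 0 at p ∈ {-3, -2, -1}; ∂psi/∂q = -4(q - 4)(q - 2)(q + 3) = 0 at q ∈ {-3, 2, 4}.
The Hessian is diagonal: diag(psi_pp, psi_qq). Second derivatives: psi_pp(-3)=-8, psi_pp(-2)=4, psi_pp(-1)=-8; psi_qq(-3)=-140, psi_qq(2)=40, psi_qq(4)=-56.
Local maxima occur where both diagonal entries negative: (-3, -3), (-3, 4), (-1, -3), (-1, 4). Count: 4.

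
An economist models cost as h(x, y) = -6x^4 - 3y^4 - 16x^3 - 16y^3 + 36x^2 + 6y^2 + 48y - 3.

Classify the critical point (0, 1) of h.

The mixed partial ∂²h/∂x∂y is 0, so the Hessian at any point is diag(h_xx, h_yy) = diag(24(-3x^2 - 4x + 3), 12(-3y^2 - 8y + 1)).
At (0, 1): H = diag(72, -120).
The eigenvalues have opposite signs, so H is indefinite: a saddle point.

saddle point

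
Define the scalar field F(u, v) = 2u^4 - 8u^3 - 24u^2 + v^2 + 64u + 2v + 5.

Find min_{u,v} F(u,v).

F(u,v) separates as P(u) + Q(v) + 5, so its minimum is min P + min Q + 5.
P'(u) = 8(u - 4)(u - 1)(u + 2) vanishes at u ∈ {-2, 1, 4}; Q'(v) = 2v + 2 vanishes at v ∈ {-1}.
Local minima of P (where P''>0): P(-2)=-128, P(4)=-128. Local minima of Q: Q(-1)=-1.
So the global minimum of F is P(-2) + Q(-1) + 5 = -128 − 1 + 5 = -124, attained at (-2, -1).

-124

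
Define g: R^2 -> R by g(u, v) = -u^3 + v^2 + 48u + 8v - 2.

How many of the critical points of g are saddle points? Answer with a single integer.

1

g separates as a function of u plus a function of v, so ∇g=0 decouples.
∂g/∂u = -3(u - 4)(u + 4) = 0 at u ∈ {-4, 4}; ∂g/∂v = 2(v + 4) = 0 at v ∈ {-4}.
The Hessian is diagonal: diag(g_uu, g_vv). Second derivatives: g_uu(-4)=24, g_uu(4)=-24; g_vv(-4)=2.
Saddle points occur where the two diagonal entries have opposite signs: (4, -4). Count: 1.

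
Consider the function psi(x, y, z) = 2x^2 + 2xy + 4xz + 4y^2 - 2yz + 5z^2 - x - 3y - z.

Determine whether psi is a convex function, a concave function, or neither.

convex

psi is quadratic, so its Hessian is the constant matrix H = [[4, 2, 4], [2, 8, -2], [4, -2, 10]].
Leading principal minors: 4, 28, 104.
All positive ⇒ H ≻ 0 ⇒ convex.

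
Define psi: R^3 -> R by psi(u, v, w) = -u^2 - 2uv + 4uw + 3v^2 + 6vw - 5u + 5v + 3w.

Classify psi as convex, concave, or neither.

neither

psi is quadratic, so its Hessian is the constant matrix H = [[-2, -2, 4], [-2, 6, 6], [4, 6, 0]].
Leading principal minors: -2, -16, -120.
Neither pattern holds ⇒ H is indefinite ⇒ neither convex nor concave.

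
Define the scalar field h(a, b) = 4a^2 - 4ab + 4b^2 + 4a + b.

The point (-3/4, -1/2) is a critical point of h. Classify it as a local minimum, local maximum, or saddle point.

The Hessian of h is constant: H = [[8, -4], [-4, 8]].
det(H) = 8·8 − (-4)² = 48.
det(H) > 0 and tr(H) = 16 > 0, so H is positive definite and the point is a local minimum.

local minimum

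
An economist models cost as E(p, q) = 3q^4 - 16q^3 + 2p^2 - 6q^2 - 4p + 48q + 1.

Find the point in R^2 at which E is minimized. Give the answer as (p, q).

(1, 4)

E(p,q) separates as A(p) + B(q) + 1, so its minimum is min A + min B + 1.
A'(p) = 4p - 4 vanishes at p ∈ {1}; B'(q) = 12(q - 4)(q - 1)(q + 1) vanishes at q ∈ {-1, 1, 4}.
Local minima of A (where A''>0): A(1)=-2. Local minima of B: B(-1)=-35, B(4)=-160.
So the global minimum of E is A(1) + B(4) + 1 = -2 − 160 + 1 = -161, attained at (1, 4).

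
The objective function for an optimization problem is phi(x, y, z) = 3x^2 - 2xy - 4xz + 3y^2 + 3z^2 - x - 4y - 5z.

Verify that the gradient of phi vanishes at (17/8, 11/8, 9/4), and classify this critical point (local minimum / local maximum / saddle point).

∇phi = (6x - 2y - 4z - 1, -2x + 6y - 4, -4x + 6z - 5); substituting (17/8, 11/8, 9/4) gives ∇phi = (0, 0, 0), so (17/8, 11/8, 9/4) is indeed a critical point.
The Hessian is constant: H = [[6, -2, -4], [-2, 6, 0], [-4, 0, 6]].
Leading principal minors: Δ₁ = 6, Δ₂ = 32, Δ₃ = 96.
All leading minors are positive, so H is positive definite: a local minimum.

local minimum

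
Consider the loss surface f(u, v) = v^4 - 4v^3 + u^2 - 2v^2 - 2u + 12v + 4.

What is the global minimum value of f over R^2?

f(u,v) separates as P(u) + Q(v) + 4, so its minimum is min P + min Q + 4.
P'(u) = 2u - 2 vanishes at u ∈ {1}; Q'(v) = 4(v - 3)(v - 1)(v + 1) vanishes at v ∈ {-1, 1, 3}.
Local minima of P (where P''>0): P(1)=-1. Local minima of Q: Q(-1)=-9, Q(3)=-9.
So the global minimum of f is P(1) + Q(-1) + 4 = -1 − 9 + 4 = -6, attained at (1, -1).

-6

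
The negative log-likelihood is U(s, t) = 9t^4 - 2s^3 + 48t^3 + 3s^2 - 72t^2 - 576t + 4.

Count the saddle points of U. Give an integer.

U separates as a function of s plus a function of t, so ∇U=0 decouples.
∂U/∂s = -6s(s - 1) = 0 at s ∈ {0, 1}; ∂U/∂t = 36(t - 2)(t + 2)(t + 4) = 0 at t ∈ {-4, -2, 2}.
The Hessian is diagonal: diag(U_ss, U_tt). Second derivatives: U_ss(0)=6, U_ss(1)=-6; U_tt(-4)=432, U_tt(-2)=-288, U_tt(2)=864.
Saddle points occur where the two diagonal entries have opposite signs: (0, -2), (1, -4), (1, 2). Count: 3.

3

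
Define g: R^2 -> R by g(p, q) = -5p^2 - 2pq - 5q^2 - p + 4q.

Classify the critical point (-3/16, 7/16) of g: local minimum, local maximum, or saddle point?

The Hessian of g is constant: H = [[-10, -2], [-2, -10]].
det(H) = (-10)·(-10) − (-2)² = 96.
det(H) > 0 and tr(H) = -20 < 0, so H is negative definite and the point is a local maximum.

local maximum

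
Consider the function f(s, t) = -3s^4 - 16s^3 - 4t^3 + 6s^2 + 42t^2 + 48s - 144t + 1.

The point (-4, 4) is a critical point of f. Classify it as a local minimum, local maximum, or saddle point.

local maximum

The mixed partial ∂²f/∂s∂t is 0, so the Hessian at any point is diag(f_ss, f_tt) = diag(12(-3s^2 - 8s + 1), 12(-2t + 7)).
At (-4, 4): H = diag(-180, -12).
Both eigenvalues are negative, so H is negative definite: a local maximum.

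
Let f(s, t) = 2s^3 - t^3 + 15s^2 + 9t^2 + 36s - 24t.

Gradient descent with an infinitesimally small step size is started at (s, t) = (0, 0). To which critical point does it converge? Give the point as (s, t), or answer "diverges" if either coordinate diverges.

f is separable, so gradient descent decouples: s follows -∂f/∂s, t follows -∂f/∂t.
∂f/∂s = 6(s + 2)(s + 3); at s=0 this is 36, so s decreases.
∂f/∂t = -3(t - 4)(t - 2); at t=0 this is -24, so t increases.
s converges to its nearest critical value -2 (a local min of the s-part); t converges to 2. The iterate converges to (-2, 2).

(-2, 2)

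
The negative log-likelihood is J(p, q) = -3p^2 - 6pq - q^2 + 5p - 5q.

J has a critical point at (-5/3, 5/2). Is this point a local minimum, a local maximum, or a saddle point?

The Hessian of J is constant: H = [[-6, -6], [-6, -2]].
det(H) = (-6)·(-2) − (-6)² = -24.
Since det(H) < 0, H is indefinite and the critical point is a saddle point.

saddle point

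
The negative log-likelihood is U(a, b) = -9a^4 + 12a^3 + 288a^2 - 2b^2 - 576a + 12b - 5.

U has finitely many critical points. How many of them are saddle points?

U separates as a function of a plus a function of b, so ∇U=0 decouples.
∂U/∂a = -36(a - 4)(a - 1)(a + 4) = 0 at a ∈ {-4, 1, 4}; ∂U/∂b = -4(b - 3) = 0 at b ∈ {3}.
The Hessian is diagonal: diag(U_aa, U_bb). Second derivatives: U_aa(-4)=-1440, U_aa(1)=540, U_aa(4)=-864; U_bb(3)=-4.
Saddle points occur where the two diagonal entries have opposite signs: (1, 3). Count: 1.

1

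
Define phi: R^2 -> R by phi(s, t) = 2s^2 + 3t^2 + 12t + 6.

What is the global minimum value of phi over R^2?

-6

phi(s,t) separates as P(s) + Q(t) + 6, so its minimum is min P + min Q + 6.
P'(s) = 4s vanishes at s ∈ {0}; Q'(t) = 6(t + 2) vanishes at t ∈ {-2}.
Local minima of P (where P''>0): P(0)=0. Local minima of Q: Q(-2)=-12.
So the global minimum of phi is P(0) + Q(-2) + 6 = 0 − 12 + 6 = -6, attained at (0, -2).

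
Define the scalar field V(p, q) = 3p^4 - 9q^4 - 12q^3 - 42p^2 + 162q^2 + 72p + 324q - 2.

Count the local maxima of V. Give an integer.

2

V separates as a function of p plus a function of q, so ∇V=0 decouples.
∂V/∂p = 12(p - 2)(p - 1)(p + 3) = 0 at p ∈ {-3, 1, 2}; ∂V/∂q = -36(q - 3)(q + 1)(q + 3) = 0 at q ∈ {-3, -1, 3}.
The Hessian is diagonal: diag(V_pp, V_qq). Second derivatives: V_pp(-3)=240, V_pp(1)=-48, V_pp(2)=60; V_qq(-3)=-432, V_qq(-1)=288, V_qq(3)=-864.
Local maxima occur where both diagonal entries negative: (1, -3), (1, 3). Count: 2.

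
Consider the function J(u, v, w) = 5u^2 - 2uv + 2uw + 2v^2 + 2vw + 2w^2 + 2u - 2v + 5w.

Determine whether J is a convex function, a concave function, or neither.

J is quadratic, so its Hessian is the constant matrix H = [[10, -2, 2], [-2, 4, 2], [2, 2, 4]].
Leading principal minors: 10, 36, 72.
All positive ⇒ H ≻ 0 ⇒ convex.

convex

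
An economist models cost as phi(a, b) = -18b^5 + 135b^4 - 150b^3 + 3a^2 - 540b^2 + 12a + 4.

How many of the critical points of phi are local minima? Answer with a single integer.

2

phi separates as a function of a plus a function of b, so ∇phi=0 decouples.
∂phi/∂a = 6(a + 2) = 0 at a ∈ {-2}; ∂phi/∂b = -90b(b - 4)(b - 3)(b + 1) = 0 at b ∈ {-1, 0, 3, 4}.
The Hessian is diagonal: diag(phi_aa, phi_bb). Second derivatives: phi_aa(-2)=6; phi_bb(-1)=1800, phi_bb(0)=-1080, phi_bb(3)=1080, phi_bb(4)=-1800.
Local minima occur where both diagonal entries positive: (-2, -1), (-2, 3). Count: 2.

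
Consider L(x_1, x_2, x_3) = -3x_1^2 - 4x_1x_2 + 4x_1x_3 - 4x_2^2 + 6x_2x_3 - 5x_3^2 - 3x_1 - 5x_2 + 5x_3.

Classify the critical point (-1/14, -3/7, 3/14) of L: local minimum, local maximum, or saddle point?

The Hessian is constant: H = [[-6, -4, 4], [-4, -8, 6], [4, 6, -10]].
Leading principal minors: Δ₁ = -6, Δ₂ = 32, Δ₃ = -168.
The minors alternate sign starting negative (−, +, −), so H is negative definite: a local maximum.

local maximum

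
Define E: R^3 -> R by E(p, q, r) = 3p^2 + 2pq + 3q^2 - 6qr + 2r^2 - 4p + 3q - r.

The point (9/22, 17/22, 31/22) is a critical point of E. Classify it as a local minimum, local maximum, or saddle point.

The Hessian is constant: H = [[6, 2, 0], [2, 6, -6], [0, -6, 4]].
Leading principal minors: Δ₁ = 6, Δ₂ = 32, Δ₃ = -88.
The minors fit neither the all-positive nor the alternating-sign pattern, so H is indefinite: a saddle point.

saddle point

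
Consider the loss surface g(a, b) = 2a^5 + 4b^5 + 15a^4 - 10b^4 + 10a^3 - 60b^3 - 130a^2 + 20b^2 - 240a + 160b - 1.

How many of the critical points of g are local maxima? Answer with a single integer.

4

g separates as a function of a plus a function of b, so ∇g=0 decouples.
∂g/∂a = 10(a - 2)(a + 1)(a + 3)(a + 4) = 0 at a ∈ {-4, -3, -1, 2}; ∂g/∂b = 20(b - 4)(b - 1)(b + 1)(b + 2) = 0 at b ∈ {-2, -1, 1, 4}.
The Hessian is diagonal: diag(g_aa, g_bb). Second derivatives: g_aa(-4)=-180, g_aa(-3)=100, g_aa(-1)=-180, g_aa(2)=900; g_bb(-2)=-360, g_bb(-1)=200, g_bb(1)=-360, g_bb(4)=1800.
Local maxima occur where both diagonal entries negative: (-4, -2), (-4, 1), (-1, -2), (-1, 1). Count: 4.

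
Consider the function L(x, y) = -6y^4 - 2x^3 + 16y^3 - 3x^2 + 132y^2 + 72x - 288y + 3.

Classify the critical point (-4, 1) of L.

The mixed partial ∂²L/∂x∂y is 0, so the Hessian at any point is diag(L_xx, L_yy) = diag(-6(2x + 1), 24(-3y^2 + 4y + 11)).
At (-4, 1): H = diag(42, 288).
Both eigenvalues are positive, so H is positive definite: a local minimum.

local minimum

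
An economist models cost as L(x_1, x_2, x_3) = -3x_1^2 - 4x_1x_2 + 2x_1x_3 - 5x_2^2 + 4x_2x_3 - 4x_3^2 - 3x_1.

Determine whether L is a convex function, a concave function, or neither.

L is quadratic, so its Hessian is the constant matrix H = [[-6, -4, 2], [-4, -10, 4], [2, 4, -8]].
Leading principal minors: -6, 44, -280.
Signs alternate −, +, − ⇒ H ≺ 0 ⇒ concave.

concave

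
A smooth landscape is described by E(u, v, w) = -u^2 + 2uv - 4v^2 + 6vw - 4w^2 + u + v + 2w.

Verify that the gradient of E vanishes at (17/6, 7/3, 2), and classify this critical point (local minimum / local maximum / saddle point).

∇E = (-2u + 2v + 1, 2u - 8v + 6w + 1, 6v - 8w + 2); substituting (17/6, 7/3, 2) gives ∇E = (0, 0, 0), so (17/6, 7/3, 2) is indeed a critical point.
The Hessian is constant: H = [[-2, 2, 0], [2, -8, 6], [0, 6, -8]].
Leading principal minors: Δ₁ = -2, Δ₂ = 12, Δ₃ = -24.
The minors alternate sign starting negative (−, +, −), so H is negative definite: a local maximum.

local maximum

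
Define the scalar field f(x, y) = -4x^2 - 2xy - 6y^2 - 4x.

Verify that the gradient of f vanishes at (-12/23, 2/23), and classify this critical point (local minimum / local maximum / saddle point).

∇f = (-8x - 2y - 4, -2x - 12y); substituting (-12/23, 2/23) gives ∇f = (0, 0), so (-12/23, 2/23) is indeed a critical point.
The Hessian of f is constant: H = [[-8, -2], [-2, -12]].
det(H) = (-8)·(-12) − (-2)² = 92.
det(H) > 0 and tr(H) = -20 < 0, so H is negative definite and the point is a local maximum.

local maximum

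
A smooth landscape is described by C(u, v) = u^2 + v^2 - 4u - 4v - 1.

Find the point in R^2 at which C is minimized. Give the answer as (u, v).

C(u,v) separates as P(u) + Q(v) − 1, so its minimum is min P + min Q − 1.
P'(u) = 2u - 4 vanishes at u ∈ {2}; Q'(v) = 2v - 4 vanishes at v ∈ {2}.
Local minima of P (where P''>0): P(2)=-4. Local minima of Q: Q(2)=-4.
So the global minimum of C is P(2) + Q(2) − 1 = -4 − 4 − 1 = -9, attained at (2, 2).

(2, 2)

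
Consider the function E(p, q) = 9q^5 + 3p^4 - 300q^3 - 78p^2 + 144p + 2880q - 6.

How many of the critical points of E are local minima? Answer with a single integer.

4

E separates as a function of p plus a function of q, so ∇E=0 decouples.
∂E/∂p = 12(p - 3)(p - 1)(p + 4) = 0 at p ∈ {-4, 1, 3}; ∂E/∂q = 45(q - 4)(q - 2)(q + 2)(q + 4) = 0 at q ∈ {-4, -2, 2, 4}.
The Hessian is diagonal: diag(E_pp, E_qq). Second derivatives: E_pp(-4)=420, E_pp(1)=-120, E_pp(3)=168; E_qq(-4)=-4320, E_qq(-2)=2160, E_qq(2)=-2160, E_qq(4)=4320.
Local minima occur where both diagonal entries positive: (-4, -2), (-4, 4), (3, -2), (3, 4). Count: 4.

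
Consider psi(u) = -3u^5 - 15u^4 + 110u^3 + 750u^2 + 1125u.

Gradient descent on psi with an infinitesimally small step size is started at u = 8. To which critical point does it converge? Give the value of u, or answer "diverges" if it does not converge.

psi'(u) = -15(u - 5)(u + 1)(u + 3)(u + 5), so psi'(8) = -57915.
Gradient descent moves in the -psi' direction, i.e. u is increasing.
There is no critical point above u=8, and psi' keeps the same sign, so the iterate runs off to +∞.

diverges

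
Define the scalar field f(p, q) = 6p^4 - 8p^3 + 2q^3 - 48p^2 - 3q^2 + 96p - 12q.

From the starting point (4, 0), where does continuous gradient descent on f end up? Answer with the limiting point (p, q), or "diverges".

f is separable, so gradient descent decouples: p follows -∂f/∂p, q follows -∂f/∂q.
∂f/∂p = 24(p - 2)(p - 1)(p + 2); at p=4 this is 864, so p decreases.
∂f/∂q = 6(q - 2)(q + 1); at q=0 this is -12, so q increases.
p converges to its nearest critical value 2 (a local min of the p-part); q converges to 2. The iterate converges to (2, 2).

(2, 2)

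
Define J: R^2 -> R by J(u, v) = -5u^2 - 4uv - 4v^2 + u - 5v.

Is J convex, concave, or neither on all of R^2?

J is quadratic, so its Hessian is the constant matrix H = [[-10, -4], [-4, -8]].
det(H) = 64, tr(H) = -18.
det(H) > 0 and tr(H) < 0, so H is negative definite everywhere: concave.

concave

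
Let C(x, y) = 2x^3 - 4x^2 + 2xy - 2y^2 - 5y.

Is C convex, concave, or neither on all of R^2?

neither

The term 2x^3 is cubic, so the Hessian is not constant.
∂²C/∂x² = 12x - 8, which takes both signs as x varies (negative for sufficiently negative x). A diagonal entry of the Hessian changing sign means the Hessian is neither positive- nor negative-semidefinite on all of R^2.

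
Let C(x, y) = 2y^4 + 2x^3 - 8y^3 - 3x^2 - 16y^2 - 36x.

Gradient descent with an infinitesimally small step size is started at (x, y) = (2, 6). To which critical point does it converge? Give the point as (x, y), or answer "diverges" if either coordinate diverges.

C is separable, so gradient descent decouples: x follows -∂C/∂x, y follows -∂C/∂y.
∂C/∂x = 6(x - 3)(x + 2); at x=2 this is -24, so x increases.
∂C/∂y = 8y(y - 4)(y + 1); at y=6 this is 672, so y decreases.
x converges to its nearest critical value 3 (a local min of the x-part); y converges to 4. The iterate converges to (3, 4).

(3, 4)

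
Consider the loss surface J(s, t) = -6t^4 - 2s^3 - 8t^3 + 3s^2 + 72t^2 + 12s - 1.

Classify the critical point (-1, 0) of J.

The mixed partial ∂²J/∂s∂t is 0, so the Hessian at any point is diag(J_ss, J_tt) = diag(6(-2s + 1), 24(-3t^2 - 2t + 6)).
At (-1, 0): H = diag(18, 144).
Both eigenvalues are positive, so H is positive definite: a local minimum.

local minimum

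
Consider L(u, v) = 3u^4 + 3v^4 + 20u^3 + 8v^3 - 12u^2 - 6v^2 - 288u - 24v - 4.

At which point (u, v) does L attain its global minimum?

(2, 1)

L(u,v) separates as P(u) + Q(v) − 4, so its minimum is min P + min Q − 4.
P'(u) = 12(u - 2)(u + 3)(u + 4) vanishes at u ∈ {-4, -3, 2}; Q'(v) = 12(v - 1)(v + 1)(v + 2) vanishes at v ∈ {-2, -1, 1}.
Local minima of P (where P''>0): P(-4)=448, P(2)=-416. Local minima of Q: Q(-2)=8, Q(1)=-19.
So the global minimum of L is P(2) + Q(1) − 4 = -416 − 19 − 4 = -439, attained at (2, 1).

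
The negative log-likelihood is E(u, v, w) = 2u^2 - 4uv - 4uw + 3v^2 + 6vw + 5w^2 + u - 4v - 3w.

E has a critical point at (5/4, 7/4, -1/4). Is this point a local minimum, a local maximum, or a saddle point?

local minimum

The Hessian is constant: H = [[4, -4, -4], [-4, 6, 6], [-4, 6, 10]].
Leading principal minors: Δ₁ = 4, Δ₂ = 8, Δ₃ = 32.
All leading minors are positive, so H is positive definite: a local minimum.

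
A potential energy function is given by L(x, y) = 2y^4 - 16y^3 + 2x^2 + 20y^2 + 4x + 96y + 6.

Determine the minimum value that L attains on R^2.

-54

L(x,y) separates as P(x) + Q(y) + 6, so its minimum is min P + min Q + 6.
P'(x) = 4x + 4 vanishes at x ∈ {-1}; Q'(y) = 8(y - 4)(y - 3)(y + 1) vanishes at y ∈ {-1, 3, 4}.
Local minima of P (where P''>0): P(-1)=-2. Local minima of Q: Q(-1)=-58, Q(4)=192.
So the global minimum of L is P(-1) + Q(-1) + 6 = -2 − 58 + 6 = -54, attained at (-1, -1).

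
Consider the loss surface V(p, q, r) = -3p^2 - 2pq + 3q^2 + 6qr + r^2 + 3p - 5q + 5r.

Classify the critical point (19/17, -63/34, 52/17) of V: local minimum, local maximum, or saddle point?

The Hessian is constant: H = [[-6, -2, 0], [-2, 6, 6], [0, 6, 2]].
Leading principal minors: Δ₁ = -6, Δ₂ = -40, Δ₃ = 136.
The minors fit neither the all-positive nor the alternating-sign pattern, so H is indefinite: a saddle point.

saddle point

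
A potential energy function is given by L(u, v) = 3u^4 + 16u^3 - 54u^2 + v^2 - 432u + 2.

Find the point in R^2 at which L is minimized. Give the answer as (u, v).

L(u,v) separates as P(u) + Q(v) + 2, so its minimum is min P + min Q + 2.
P'(u) = 12(u - 3)(u + 3)(u + 4) vanishes at u ∈ {-4, -3, 3}; Q'(v) = 2v vanishes at v ∈ {0}.
Local minima of P (where P''>0): P(-4)=608, P(3)=-1107. Local minima of Q: Q(0)=0.
So the global minimum of L is P(3) + Q(0) + 2 = -1107 + 0 + 2 = -1105, attained at (3, 0).

(3, 0)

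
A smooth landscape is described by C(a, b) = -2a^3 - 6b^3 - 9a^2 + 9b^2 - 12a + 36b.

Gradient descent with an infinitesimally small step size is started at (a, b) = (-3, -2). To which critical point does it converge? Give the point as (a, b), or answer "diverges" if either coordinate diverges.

C is separable, so gradient descent decouples: a follows -∂C/∂a, b follows -∂C/∂b.
∂C/∂a = -6(a + 1)(a + 2); at a=-3 this is -12, so a increases.
∂C/∂b = -18(b - 2)(b + 1); at b=-2 this is -72, so b increases.
a converges to its nearest critical value -2 (a local min of the a-part); b converges to -1. The iterate converges to (-2, -1).

(-2, -1)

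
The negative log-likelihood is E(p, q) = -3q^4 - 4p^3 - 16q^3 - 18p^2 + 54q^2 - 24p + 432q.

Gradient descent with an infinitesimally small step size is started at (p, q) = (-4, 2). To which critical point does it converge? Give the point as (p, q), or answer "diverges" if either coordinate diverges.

E is separable, so gradient descent decouples: p follows -∂E/∂p, q follows -∂E/∂q.
∂E/∂p = -12(p + 1)(p + 2); at p=-4 this is -72, so p increases.
∂E/∂q = -12(q - 3)(q + 3)(q + 4); at q=2 this is 360, so q decreases.
p converges to its nearest critical value -2 (a local min of the p-part); q converges to -3. The iterate converges to (-2, -3).

(-2, -3)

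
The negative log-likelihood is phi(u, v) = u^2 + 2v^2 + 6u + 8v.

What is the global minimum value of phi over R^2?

phi(u,v) separates as P(u) + Q(v), so its minimum is min P + min Q.
P'(u) = 2u + 6 vanishes at u ∈ {-3}; Q'(v) = 4v + 8 vanishes at v ∈ {-2}.
Local minima of P (where P''>0): P(-3)=-9. Local minima of Q: Q(-2)=-8.
So the global minimum of phi is P(-3) + Q(-2) = -9 − 8 = -17, attained at (-3, -2).

-17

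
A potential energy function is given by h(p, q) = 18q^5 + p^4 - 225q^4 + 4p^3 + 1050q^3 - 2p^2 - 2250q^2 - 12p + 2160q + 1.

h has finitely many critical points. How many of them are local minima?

4

h separates as a function of p plus a function of q, so ∇h=0 decouples.
∂h/∂p = 4(p - 1)(p + 1)(p + 3) = 0 at p ∈ {-3, -1, 1}; ∂h/∂q = 90(q - 4)(q - 3)(q - 2)(q - 1) = 0 at q ∈ {1, 2, 3, 4}.
The Hessian is diagonal: diag(h_pp, h_qq). Second derivatives: h_pp(-3)=32, h_pp(-1)=-16, h_pp(1)=32; h_qq(1)=-540, h_qq(2)=180, h_qq(3)=-180, h_qq(4)=540.
Local minima occur where both diagonal entries positive: (-3, 2), (-3, 4), (1, 2), (1, 4). Count: 4.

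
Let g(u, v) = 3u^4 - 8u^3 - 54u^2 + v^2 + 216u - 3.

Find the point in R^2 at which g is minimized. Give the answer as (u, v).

(-3, 0)

g(u,v) separates as P(u) + Q(v) − 3, so its minimum is min P + min Q − 3.
P'(u) = 12(u - 3)(u - 2)(u + 3) vanishes at u ∈ {-3, 2, 3}; Q'(v) = 2v vanishes at v ∈ {0}.
Local minima of P (where P''>0): P(-3)=-675, P(3)=189. Local minima of Q: Q(0)=0.
So the global minimum of g is P(-3) + Q(0) − 3 = -675 + 0 − 3 = -678, attained at (-3, 0).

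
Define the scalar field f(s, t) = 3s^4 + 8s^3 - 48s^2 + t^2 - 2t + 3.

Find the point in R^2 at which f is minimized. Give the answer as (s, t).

(-4, 1)

f(s,t) separates as P(s) + Q(t) + 3, so its minimum is min P + min Q + 3.
P'(s) = 12s(s - 2)(s + 4) vanishes at s ∈ {-4, 0, 2}; Q'(t) = 2(t - 1) vanishes at t ∈ {1}.
Local minima of P (where P''>0): P(-4)=-512, P(2)=-80. Local minima of Q: Q(1)=-1.
So the global minimum of f is P(-4) + Q(1) + 3 = -512 − 1 + 3 = -510, attained at (-4, 1).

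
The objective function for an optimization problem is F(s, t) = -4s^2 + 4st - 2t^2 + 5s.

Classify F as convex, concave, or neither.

concave

F is quadratic, so its Hessian is the constant matrix H = [[-8, 4], [4, -4]].
det(H) = 16, tr(H) = -12.
det(H) > 0 and tr(H) < 0, so H is negative definite everywhere: concave.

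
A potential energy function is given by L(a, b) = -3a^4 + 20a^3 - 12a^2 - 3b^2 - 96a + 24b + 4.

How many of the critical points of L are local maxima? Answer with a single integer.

2

L separates as a function of a plus a function of b, so ∇L=0 decouples.
∂L/∂a = -12(a - 4)(a - 2)(a + 1) = 0 at a ∈ {-1, 2, 4}; ∂L/∂b = -6(b - 4) = 0 at b ∈ {4}.
The Hessian is diagonal: diag(L_aa, L_bb). Second derivatives: L_aa(-1)=-180, L_aa(2)=72, L_aa(4)=-120; L_bb(4)=-6.
Local maxima occur where both diagonal entries negative: (-1, 4), (4, 4). Count: 2.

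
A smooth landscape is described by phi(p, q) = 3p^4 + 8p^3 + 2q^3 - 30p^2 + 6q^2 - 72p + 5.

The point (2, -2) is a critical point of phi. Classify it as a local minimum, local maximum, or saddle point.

The mixed partial ∂²phi/∂p∂q is 0, so the Hessian at any point is diag(phi_pp, phi_qq) = diag(12(3p^2 + 4p - 5), 12(q + 1)).
At (2, -2): H = diag(180, -12).
The eigenvalues have opposite signs, so H is indefinite: a saddle point.

saddle point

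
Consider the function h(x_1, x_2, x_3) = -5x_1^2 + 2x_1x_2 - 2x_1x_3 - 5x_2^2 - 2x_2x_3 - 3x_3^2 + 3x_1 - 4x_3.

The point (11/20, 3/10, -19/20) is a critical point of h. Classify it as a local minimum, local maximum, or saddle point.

The Hessian is constant: H = [[-10, 2, -2], [2, -10, -2], [-2, -2, -6]].
Leading principal minors: Δ₁ = -10, Δ₂ = 96, Δ₃ = -480.
The minors alternate sign starting negative (−, +, −), so H is negative definite: a local maximum.

local maximum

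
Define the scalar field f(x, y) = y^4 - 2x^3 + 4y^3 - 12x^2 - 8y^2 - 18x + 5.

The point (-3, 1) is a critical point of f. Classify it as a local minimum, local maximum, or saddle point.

local minimum

The mixed partial ∂²f/∂x∂y is 0, so the Hessian at any point is diag(f_xx, f_yy) = diag(-12(x + 2), 4(3y^2 + 6y - 4)).
At (-3, 1): H = diag(12, 20).
Both eigenvalues are positive, so H is positive definite: a local minimum.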